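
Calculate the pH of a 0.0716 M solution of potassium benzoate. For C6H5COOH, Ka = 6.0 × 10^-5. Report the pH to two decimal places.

C6H5COO- is the conjugate base of the weak acid C6H5COOH.
Kb = Kw/Ka = 1.0×10^-14 / 6.0 × 10^-5 = 1.67 × 10^-10
From the ICE table, Kb = [OH-]²/(0.0716 − [OH-]) = 1.67 × 10^-10.
Since Kb ≪ C₀, [OH-] ≈ √(Kb·C₀) = 3.46 × 10^-6 M.
pOH = −log(3.46 × 10^-6) = 5.46; pH = 14.00 − 5.46 = 8.54

pH = 8.54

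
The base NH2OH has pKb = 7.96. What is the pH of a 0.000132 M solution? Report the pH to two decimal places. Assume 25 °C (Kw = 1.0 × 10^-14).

NH2OH + H2O ⇌ NH3OH+ + OH-
Kb = 10^(−7.96) = 1.10 × 10^-8
From the ICE table, Kb = [OH-]²/(0.000132 − [OH-]) = 1.10 × 10^-8.
Neglecting [OH-] in the denominator: [OH-] = √(1.10 × 10^-8 × 0.000132) = 1.20 × 10^-6 M
pOH = −log(1.20 × 10^-6) = 5.92; pH = 14.00 − 5.92 = 8.08

pH = 8.08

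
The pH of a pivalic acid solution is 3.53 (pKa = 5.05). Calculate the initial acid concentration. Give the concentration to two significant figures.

C₀ = 1.0 × 10^-2 M

[H+] = 10^(-3.53) = 2.95 × 10^-4 M = x
Ka = 10^(−5.05) = 8.91 × 10^-6
Ka = x²/(C₀ − x) ⇒ C₀ = x + x²/Ka
C₀ = 2.95 × 10^-4 + (2.95 × 10^-4)²/(8.91 × 10^-6) = 1.01 × 10^-2 M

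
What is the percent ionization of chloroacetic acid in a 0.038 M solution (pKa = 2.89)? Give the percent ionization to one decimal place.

ClCH2COOH ⇌ ClCH2COO- + H+; let x = [H+] at equilibrium.
Ka = 10^(−2.89) = 1.29 × 10^-3
Solve x² + 0.00129x − 4.9e-05 = 0 → x = 6.39 × 10^-3 M
Fraction ionized = 6.39 × 10^-3 / 0.038 = 0.1682 → 16.8%

16.8%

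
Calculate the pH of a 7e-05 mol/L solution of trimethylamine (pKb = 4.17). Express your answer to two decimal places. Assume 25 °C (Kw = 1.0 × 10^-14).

(CH3)3N + H2O ⇌ (CH3)3NH+ + OH-
Kb = 10^(−4.17) = 6.76 × 10^-5
Kb = x²/(7e-05 − x) = 6.76 × 10^-5
x is not negligible relative to C₀; solve x² + 6.76e-05·x − 4.73e-09 = 0.
x = [−6.76e-05 + √(6.76e-05² + 1.89e-08)]/2 = 4.28 × 10^-5 M
pOH = −log(4.28 × 10^-5) = 4.37; pH = 14.00 − 4.37 = 9.63

pH = 9.63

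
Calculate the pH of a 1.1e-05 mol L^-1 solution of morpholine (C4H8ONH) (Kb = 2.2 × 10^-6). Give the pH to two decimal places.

pH = 8.60

C4H8ONH + H2O ⇌ C4H8ONH2+ + OH-
Let x = [OH-] at equilibrium. Kb = x²/(1.1e-05 − x).
Here C₀/Kb ≈ 5, so the small-x approximation fails. Use the quadratic:
x = (−Kb + √(Kb² + 4·Kb·C₀))/2 = 3.94 × 10^-6 M
pOH = −log(3.94 × 10^-6) = 5.40; pH = 14.00 − 5.40 = 8.60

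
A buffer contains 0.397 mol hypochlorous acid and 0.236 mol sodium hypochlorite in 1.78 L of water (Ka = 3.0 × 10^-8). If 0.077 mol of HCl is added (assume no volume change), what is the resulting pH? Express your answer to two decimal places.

pH = 7.05

Added H+ converts OCl- to HOCl: HOCl → 0.474 mol, OCl- → 0.159 mol.
pKa = −log(3.0 × 10^-8) = 7.523
Henderson–Hasselbalch with mole ratio 0.159/0.474: pH = 7.523 + (-0.474)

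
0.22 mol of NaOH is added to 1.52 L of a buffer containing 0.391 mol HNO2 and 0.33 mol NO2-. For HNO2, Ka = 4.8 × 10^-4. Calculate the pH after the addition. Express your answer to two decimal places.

After neutralization: n(HNO2) = 0.171 mol, n(NO2-) = 0.55 mol.
pKa = −log(4.8 × 10^-4) = 3.319
Henderson–Hasselbalch with mole ratio 0.55/0.171: pH = 3.319 + (+0.507)

pH = 3.83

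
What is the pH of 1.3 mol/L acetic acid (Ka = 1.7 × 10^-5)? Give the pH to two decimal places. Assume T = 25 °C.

pH = 2.33

CH3COOH ⇌ CH3COO- + H+
Ka = x²/(1.3 − x) = 1.7 × 10^-5
Assume x ≪ 1.3: x ≈ √(1.7 × 10^-5 × 1.3) = 4.70 × 10^-3 M
(x/C₀ = 0.36% < 5%, so the approximation holds.)
pH = −log(4.70 × 10^-3) = 2.33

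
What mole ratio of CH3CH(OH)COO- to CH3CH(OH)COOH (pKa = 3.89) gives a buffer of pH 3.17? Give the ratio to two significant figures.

pH = pKa + log(r) ⇒ log(r) = 3.17 − 3.89 = -0.72
r = [CH3CH(OH)COO-]/[CH3CH(OH)COOH] = 10^(-0.72) = 0.191

ratio = 0.19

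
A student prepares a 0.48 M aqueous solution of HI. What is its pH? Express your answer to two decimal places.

pH = 0.32

HI is a strong acid and dissociates completely, so [H+] = 0.48 M.
pH = -log(0.48) = 0.32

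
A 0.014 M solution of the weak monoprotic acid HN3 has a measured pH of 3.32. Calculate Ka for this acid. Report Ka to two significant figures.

[H+] = 10^(-3.32) = 4.79 × 10^-4 M
At equilibrium [HA] = 0.014 − 4.79 × 10^-4 = 1.35 × 10^-2 M
Ka = [H+][A-]/[HA] = (4.79 × 10^-4)² / 1.35 × 10^-2 = 1.7 × 10^-5

Ka = 1.7 × 10^-5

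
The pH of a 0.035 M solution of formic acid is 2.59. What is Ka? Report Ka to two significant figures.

[H+] = 10^(-2.59) = 2.57 × 10^-3 M
At equilibrium [HA] = 0.035 − 2.57 × 10^-3 = 3.24 × 10^-2 M
Ka = [H+][A-]/[HA] = (2.57 × 10^-3)² / 3.24 × 10^-2 = 2.0 × 10^-4

Ka = 2.0 × 10^-4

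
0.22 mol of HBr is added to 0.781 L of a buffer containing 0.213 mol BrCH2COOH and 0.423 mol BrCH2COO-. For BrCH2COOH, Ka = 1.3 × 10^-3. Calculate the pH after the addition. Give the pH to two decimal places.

Added H+ converts BrCH2COO- to BrCH2COOH: BrCH2COOH → 0.433 mol, BrCH2COO- → 0.203 mol.
pKa = −log(1.3 × 10^-3) = 2.886
Henderson–Hasselbalch with mole ratio 0.203/0.433: pH = 2.886 + (-0.329)

pH = 2.56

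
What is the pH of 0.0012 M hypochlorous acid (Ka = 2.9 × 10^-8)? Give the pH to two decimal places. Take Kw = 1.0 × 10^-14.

HOCl ⇌ OCl- + H+
From the ICE table, Ka = [H+]²/(0.0012 − [H+]) = 2.9 × 10^-8.
Since Ka ≪ C₀, [H+] ≈ √(Ka·C₀) = 5.90 × 10^-6 M.
Check: 0.49% ionized — well under 5%, approximation valid.
pH = −log(5.90 × 10^-6) = 5.23

pH = 5.23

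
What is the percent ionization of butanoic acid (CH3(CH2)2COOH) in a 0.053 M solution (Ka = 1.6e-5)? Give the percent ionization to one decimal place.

CH3(CH2)2COOH ⇌ CH3(CH2)2COO- + H+; let x = [H+] at equilibrium.
x ≈ √(Ka·C₀) = √(1.6 × 10^-5 × 0.053) = 9.21 × 10^-4 M
Fraction ionized = 9.21 × 10^-4 / 0.053 = 0.0174 → 1.7%

1.7%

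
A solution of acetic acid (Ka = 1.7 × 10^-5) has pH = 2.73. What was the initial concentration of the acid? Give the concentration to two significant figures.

C₀ = 2.1 × 10^-1 M

[H+] = 10^(-2.73) = 1.86 × 10^-3 M = x
Ka = x²/(C₀ − x) ⇒ C₀ = x + x²/Ka
C₀ = 1.86 × 10^-3 + (1.86 × 10^-3)²/(1.7 × 10^-5) = 2.05 × 10^-1 M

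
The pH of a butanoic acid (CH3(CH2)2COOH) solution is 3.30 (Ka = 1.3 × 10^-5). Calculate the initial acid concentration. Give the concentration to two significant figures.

C₀ = 2.0 × 10^-2 M

[H+] = 10^(-3.30) = 5.01 × 10^-4 M = x
Ka = x²/(C₀ − x) ⇒ C₀ = x + x²/Ka
C₀ = 5.01 × 10^-4 + (5.01 × 10^-4)²/(1.3 × 10^-5) = 1.98 × 10^-2 M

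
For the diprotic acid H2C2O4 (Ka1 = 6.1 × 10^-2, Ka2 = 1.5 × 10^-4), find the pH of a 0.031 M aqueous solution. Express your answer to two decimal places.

pH = 1.65

Since Ka1 ≫ Ka2, the first ionization dominates [H+].
Ka1 = x²/(0.031 − x) = 6.1 × 10^-2
Solving the quadratic: x = (−Ka1 + √(Ka1² + 4·Ka1·C₀))/2 = 2.26 × 10^-2 M
pH = −log(2.26 × 10^-2) = 1.65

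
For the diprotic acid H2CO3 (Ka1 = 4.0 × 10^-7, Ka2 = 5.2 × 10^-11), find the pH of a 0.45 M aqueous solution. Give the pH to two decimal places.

pH = 3.37

Since Ka1 ≫ Ka2, the first ionization dominates [H+].
Ka1 = x²/(0.45 − x) = 4.0 × 10^-7
x ≈ √(4.0 × 10^-7 × 0.45) = 4.24 × 10^-4 M
pH = −log(4.24 × 10^-4) = 3.37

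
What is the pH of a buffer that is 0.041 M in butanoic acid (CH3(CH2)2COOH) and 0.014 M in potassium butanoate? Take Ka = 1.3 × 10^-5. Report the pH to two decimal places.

pH = 4.42

pKa = −log(1.3 × 10^-5) = 4.886
Using pH = pKa + log([base]/[acid]) with [base]/[acid] = 0.014/0.041:
pH = 4.886 + (-0.467) = 4.42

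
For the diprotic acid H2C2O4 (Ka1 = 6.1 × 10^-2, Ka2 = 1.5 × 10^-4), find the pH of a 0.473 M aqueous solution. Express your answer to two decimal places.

pH = 0.85

Ka1 ≫ Ka2, so treat the first dissociation as the only significant source of H+.
Ka1 = x²/(0.473 − x) = 6.1 × 10^-2
Solving the quadratic: x = (−Ka1 + √(Ka1² + 4·Ka1·C₀))/2 = 1.42 × 10^-1 M
pH = −log(1.42 × 10^-1) = 0.85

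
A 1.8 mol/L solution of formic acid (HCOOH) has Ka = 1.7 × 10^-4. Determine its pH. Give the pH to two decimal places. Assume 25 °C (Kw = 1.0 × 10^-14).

HCOOH ⇌ HCOO- + H+
From the ICE table, Ka = x²/(1.8 − x) = 1.7 × 10^-4.
Neglecting x in the denominator: x = √(1.7 × 10^-4 × 1.8) = 1.75 × 10^-2 M
Check: 0.97% ionized — well under 5%, approximation valid.
pH = −log(1.75 × 10^-2) = 1.76

pH = 1.76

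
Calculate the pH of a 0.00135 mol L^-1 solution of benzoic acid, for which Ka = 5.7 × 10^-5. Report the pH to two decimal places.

pH = 3.60

C6H5COOH ⇌ C6H5COO- + H+
From the ICE table, Ka = [H+]²/(0.00135 − [H+]) = 5.7 × 10^-5.
[H+] is not negligible relative to C₀; solve [H+]² + 5.7e-05·[H+] − 7.7e-08 = 0.
[H+] = [−5.7e-05 + √(5.7e-05² + 3.08e-07)]/2 = 2.50 × 10^-4 M
pH = −log(2.50 × 10^-4) = 3.60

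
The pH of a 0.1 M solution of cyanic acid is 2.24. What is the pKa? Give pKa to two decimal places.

[H+] = 10^(-2.24) = 5.75 × 10^-3 M
At equilibrium [HA] = 0.1 − 5.75 × 10^-3 = 9.43 × 10^-2 M
Ka = [H+][A-]/[HA] = (5.75 × 10^-3)² / 9.43 × 10^-2 = 3.51 × 10^-4
pKa = -log(3.51 × 10^-4) = 3.45

pKa = 3.45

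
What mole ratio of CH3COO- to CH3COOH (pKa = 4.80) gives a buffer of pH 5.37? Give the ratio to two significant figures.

ratio = 3.7

pH = pKa + log(r) ⇒ log(r) = 5.37 − 4.80 = +0.57
r = [CH3COO-]/[CH3COOH] = 10^(+0.57) = 3.72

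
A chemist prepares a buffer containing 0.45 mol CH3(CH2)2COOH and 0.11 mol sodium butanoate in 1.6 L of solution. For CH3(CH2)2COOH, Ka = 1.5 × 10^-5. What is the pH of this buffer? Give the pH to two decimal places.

pH = 4.21

pKa = −log(1.5 × 10^-5) = 4.824
pH = pKa + log([A⁻]/[HA]) = 4.824 + log(0.11/0.45)
pH = 4.824 + (-0.612) = 4.21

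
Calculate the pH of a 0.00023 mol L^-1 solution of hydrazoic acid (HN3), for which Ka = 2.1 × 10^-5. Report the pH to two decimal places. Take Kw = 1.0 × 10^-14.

pH = 4.22

HN3 ⇌ N3- + H+
Ka = x²/(0.00023 − x) = 2.1 × 10^-5
Here C₀/Ka ≈ 11, so the small-x approximation fails. Use the quadratic:
x = [−2.1e-05 + √(2.1e-05² + 1.93e-08)]/2 = 5.98 × 10^-5 M
pH = −log(5.98 × 10^-5) = 4.22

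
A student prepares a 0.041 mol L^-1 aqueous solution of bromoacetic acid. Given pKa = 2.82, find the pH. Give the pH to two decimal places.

BrCH2COOH ⇌ BrCH2COO- + H+
Ka = 10^(−2.82) = 1.51 × 10^-3
From the ICE table, Ka = x²/(0.041 − x) = 1.51 × 10^-3.
Here C₀/Ka ≈ 27.2, so the small-x approximation fails. Use the quadratic:
x = (−Ka + √(Ka² + 4·Ka·C₀))/2 = 7.15 × 10^-3 M
pH = −log(7.15 × 10^-3) = 2.15

pH = 2.15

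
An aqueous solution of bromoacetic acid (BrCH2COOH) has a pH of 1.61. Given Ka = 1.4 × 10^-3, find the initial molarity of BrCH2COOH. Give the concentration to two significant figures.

[H+] = 10^(-1.61) = 2.45 × 10^-2 M = x
Ka = x²/(C₀ − x) ⇒ C₀ = x + x²/Ka
C₀ = 2.45 × 10^-2 + (2.45 × 10^-2)²/(1.4 × 10^-3) = 4.53 × 10^-1 M

C₀ = 4.5 × 10^-1 M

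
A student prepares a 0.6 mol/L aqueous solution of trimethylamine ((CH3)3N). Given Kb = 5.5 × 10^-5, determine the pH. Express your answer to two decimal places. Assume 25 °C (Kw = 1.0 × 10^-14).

pH = 11.76

(CH3)3N + H2O ⇌ (CH3)3NH+ + OH-
From the ICE table, Kb = [OH-]²/(0.6 − [OH-]) = 5.5 × 10^-5.
Neglecting [OH-] in the denominator: [OH-] = √(5.5 × 10^-5 × 0.6) = 5.74 × 10^-3 M
Check: 0.96% ionized — well under 5%, approximation valid.
pOH = −log(5.74 × 10^-3) = 2.24; pH = 14.00 − 2.24 = 11.76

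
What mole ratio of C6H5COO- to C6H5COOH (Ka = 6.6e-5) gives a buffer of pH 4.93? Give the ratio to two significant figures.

ratio = 5.6

pKa = -log(6.6 × 10^-5) = 4.180
pH = pKa + log(r) ⇒ log(r) = 4.93 − 4.180 = +0.750
r = [C6H5COO-]/[C6H5COOH] = 10^(+0.750) = 5.62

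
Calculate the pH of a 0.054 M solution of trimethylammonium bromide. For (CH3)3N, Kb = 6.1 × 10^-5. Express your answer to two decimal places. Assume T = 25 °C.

(CH3)3NH+ is the conjugate acid of the weak base (CH3)3N.
Ka = Kw/Kb = 1.0×10^-14 / 6.1 × 10^-5 = 1.64 × 10^-10
Ka = [H+]²/(0.054 − [H+]) = 1.64 × 10^-10
Neglecting [H+] in the denominator: [H+] = √(1.64 × 10^-10 × 0.054) = 2.98 × 10^-6 M
Check: 0.0055% ionized — well under 5%, approximation valid.
pH = −log[H+] = −log(2.98 × 10^-6) = 5.53

pH = 5.53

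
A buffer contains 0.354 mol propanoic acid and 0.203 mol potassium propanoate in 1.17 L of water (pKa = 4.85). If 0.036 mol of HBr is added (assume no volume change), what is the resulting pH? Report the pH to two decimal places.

pH = 4.48

Added H+ converts CH3CH2COO- to CH3CH2COOH: CH3CH2COOH → 0.39 mol, CH3CH2COO- → 0.167 mol.
pH = pKa + log(n_CH3CH2COO-/n_CH3CH2COOH) = 4.85 + log(0.167/0.39) = 4.85 + (-0.368)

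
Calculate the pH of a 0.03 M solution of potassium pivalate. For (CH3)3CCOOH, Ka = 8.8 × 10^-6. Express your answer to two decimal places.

pH = 8.77

(CH3)3CCOO- is the conjugate base of the weak acid (CH3)3CCOOH.
Kb = Kw/Ka = 1.0×10^-14 / 8.8 × 10^-6 = 1.14 × 10^-9
Kb = [OH-]²/(0.03 − [OH-]) = 1.14 × 10^-9
Assume [OH-] ≪ 0.03: [OH-] ≈ √(1.14 × 10^-9 × 0.03) = 5.85 × 10^-6 M
pOH = 5.23, so pH = 14.00 − pOH = 8.77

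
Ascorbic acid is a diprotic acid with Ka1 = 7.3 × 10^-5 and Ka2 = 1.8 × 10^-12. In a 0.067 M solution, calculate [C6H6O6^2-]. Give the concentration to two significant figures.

First ionization gives [H+] ≈ [HC6H6O6-] = 2.21 × 10^-3 M.
Second step: Ka2 = [H+][C6H6O6^2-]/[HC6H6O6-] ≈ [C6H6O6^2-] (since [H+] ≈ [HC6H6O6-]).
So [C6H6O6^2-] ≈ Ka2.

1.8 × 10^-12 M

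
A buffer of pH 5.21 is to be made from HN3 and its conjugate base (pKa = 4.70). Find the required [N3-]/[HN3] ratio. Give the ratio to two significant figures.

pH = pKa + log(r) ⇒ log(r) = 5.21 − 4.70 = +0.51
r = [N3-]/[HN3] = 10^(+0.51) = 3.24

ratio = 3.2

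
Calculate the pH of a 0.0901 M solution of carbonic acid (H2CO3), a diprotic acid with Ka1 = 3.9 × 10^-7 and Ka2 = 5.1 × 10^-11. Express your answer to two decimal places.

pH = 3.73

Ka1 ≫ Ka2, so treat the first dissociation as the only significant source of H+.
Ka1 = x²/(0.0901 − x) = 3.9 × 10^-7
x ≈ √(3.9 × 10^-7 × 0.0901) = 1.87 × 10^-4 M
pH = −log(1.87 × 10^-4) = 3.73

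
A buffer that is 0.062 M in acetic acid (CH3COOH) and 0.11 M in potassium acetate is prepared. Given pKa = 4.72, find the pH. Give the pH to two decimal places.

Henderson–Hasselbalch: pH = pKa + log([CH3COO-]/[CH3COOH]) = 4.72 + log(0.11/0.062)
pH = 4.72 + (+0.249) = 4.97

pH = 4.97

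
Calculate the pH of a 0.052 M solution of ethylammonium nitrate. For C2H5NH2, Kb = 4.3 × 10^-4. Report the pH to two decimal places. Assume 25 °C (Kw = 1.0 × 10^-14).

C2H5NH3+ is the conjugate acid of the weak base C2H5NH2.
Ka = Kw/Kb = 1.0×10^-14 / 4.3 × 10^-4 = 2.33 × 10^-11
From the ICE table, Ka = x²/(0.052 − x) = 2.33 × 10^-11.
Assume x ≪ 0.052: x ≈ √(2.33 × 10^-11 × 0.052) = 1.10 × 10^-6 M
(x/C₀ = 0.0021% < 5%, so the approximation holds.)
pH = −log[H+] = −log(1.10 × 10^-6) = 5.96

pH = 5.96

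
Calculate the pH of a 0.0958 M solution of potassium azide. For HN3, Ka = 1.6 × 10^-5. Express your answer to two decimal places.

N3- is the conjugate base of the weak acid HN3.
Kb = Kw/Ka = 1.0×10^-14 / 1.6 × 10^-5 = 6.25 × 10^-10
Kb = [OH-]²/(0.0958 − [OH-]) = 6.25 × 10^-10
Since Kb ≪ C₀, [OH-] ≈ √(Kb·C₀) = 7.74 × 10^-6 M.
Check: 0.0081% ionized — well under 5%, approximation valid.
pOH = −log(7.74 × 10^-6) = 5.11; pH = 14.00 − 5.11 = 8.89

pH = 8.89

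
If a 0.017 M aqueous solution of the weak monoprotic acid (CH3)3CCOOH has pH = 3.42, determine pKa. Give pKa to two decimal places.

[H+] = 10^(-3.42) = 3.80 × 10^-4 M
At equilibrium [HA] = 0.017 − 3.80 × 10^-4 = 1.66 × 10^-2 M
Ka = [H+][A-]/[HA] = (3.80 × 10^-4)² / 1.66 × 10^-2 = 8.70 × 10^-6
pKa = -log(8.70 × 10^-6) = 5.06

pKa = 5.06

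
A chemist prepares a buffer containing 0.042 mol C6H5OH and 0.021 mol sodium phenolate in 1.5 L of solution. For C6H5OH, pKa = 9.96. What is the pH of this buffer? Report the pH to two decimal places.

pH = 9.66

Using pH = pKa + log([base]/[acid]) with [base]/[acid] = 0.021/0.042:
pH = 9.96 + (-0.301) = 9.66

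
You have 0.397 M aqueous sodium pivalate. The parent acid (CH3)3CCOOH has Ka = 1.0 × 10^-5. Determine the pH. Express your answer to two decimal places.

(CH3)3CCOO- is the conjugate base of the weak acid (CH3)3CCOOH.
Kb = Kw/Ka = 1.0×10^-14 / 1.0 × 10^-5 = 1.00 × 10^-9
From the ICE table, Kb = [OH-]²/(0.397 − [OH-]) = 1.00 × 10^-9.
Assume [OH-] ≪ 0.397: [OH-] ≈ √(1.00 × 10^-9 × 0.397) = 1.99 × 10^-5 M
pOH = 4.70, so pH = 14.00 − pOH = 9.30

pH = 9.30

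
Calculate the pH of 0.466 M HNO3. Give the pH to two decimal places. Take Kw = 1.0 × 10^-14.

HNO3 is a strong acid and dissociates completely, so [H+] = 0.466 M.
pH = -log(0.466) = 0.33

pH = 0.33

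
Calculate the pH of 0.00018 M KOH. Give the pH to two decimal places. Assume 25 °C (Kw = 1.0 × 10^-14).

KOH is a strong base; [OH-] = 0.00018 M.
pOH = -log(0.00018) = 3.74
pH = 14.00 - 3.74 = 10.26

pH = 10.26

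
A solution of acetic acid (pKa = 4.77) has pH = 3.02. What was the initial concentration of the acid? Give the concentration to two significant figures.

C₀ = 5.5 × 10^-2 M

[H+] = 10^(-3.02) = 9.55 × 10^-4 M = x
Ka = 10^(−4.77) = 1.70 × 10^-5
Ka = x²/(C₀ − x) ⇒ C₀ = x + x²/Ka
C₀ = 9.55 × 10^-4 + (9.55 × 10^-4)²/(1.70 × 10^-5) = 5.46 × 10^-2 M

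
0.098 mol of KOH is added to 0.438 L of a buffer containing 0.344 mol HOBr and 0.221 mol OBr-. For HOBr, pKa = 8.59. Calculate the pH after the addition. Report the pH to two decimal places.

pH = 8.70

OH- converts HOBr to OBr-: HOBr → 0.246 mol, OBr- → 0.319 mol.
pH = pKa + log(n_OBr-/n_HOBr) = 8.59 + log(0.319/0.246) = 8.59 + (+0.113)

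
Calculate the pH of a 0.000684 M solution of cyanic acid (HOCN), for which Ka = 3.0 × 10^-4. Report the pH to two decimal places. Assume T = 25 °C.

pH = 3.49

HOCN ⇌ OCN- + H+
Let x = [H+] at equilibrium. Ka = x²/(0.000684 − x).
The 5% rule fails; solving x² + Ka·x − Ka·C₀ = 0 exactly:
x = (−Ka + √(Ka² + 4·Ka·C₀))/2 = 3.27 × 10^-4 M
pH = −log(3.27 × 10^-4) = 3.49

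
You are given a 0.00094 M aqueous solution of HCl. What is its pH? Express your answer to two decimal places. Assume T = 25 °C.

HCl is a strong acid and dissociates completely, so [H+] = 0.00094 M.
pH = -log(0.00094) = 3.03

pH = 3.03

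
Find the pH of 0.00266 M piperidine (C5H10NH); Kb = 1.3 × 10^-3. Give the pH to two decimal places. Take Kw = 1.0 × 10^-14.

C5H10NH + H2O ⇌ C5H10NH2+ + OH-
From the ICE table, Kb = [OH-]²/(0.00266 − [OH-]) = 1.3 × 10^-3.
Here C₀/Kb ≈ 2.05, so the small-[OH-] approximation fails. Use the quadratic:
[OH-] = [−0.0013 + √(0.0013² + 1.38e-05)]/2 = 1.32 × 10^-3 M
pOH = −log(1.32 × 10^-3) = 2.88; pH = 14.00 − 2.88 = 11.12

pH = 11.12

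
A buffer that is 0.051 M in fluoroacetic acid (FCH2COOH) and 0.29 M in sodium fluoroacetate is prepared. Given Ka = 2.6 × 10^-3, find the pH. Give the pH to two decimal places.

pH = 3.34

pKa = −log(2.6 × 10^-3) = 2.585
Henderson–Hasselbalch: pH = pKa + log([FCH2COO-]/[FCH2COOH]) = 2.585 + log(0.29/0.051)
pH = 2.585 + (+0.755) = 3.34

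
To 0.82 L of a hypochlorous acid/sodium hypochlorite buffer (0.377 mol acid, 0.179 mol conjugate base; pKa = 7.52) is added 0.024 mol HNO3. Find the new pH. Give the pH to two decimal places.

Added H+ converts OCl- to HOCl: HOCl → 0.401 mol, OCl- → 0.155 mol.
Henderson–Hasselbalch with mole ratio 0.155/0.401: pH = 7.52 + (-0.413)

pH = 7.11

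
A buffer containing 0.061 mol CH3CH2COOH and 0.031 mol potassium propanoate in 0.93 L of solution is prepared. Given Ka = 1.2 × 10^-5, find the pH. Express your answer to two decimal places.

pH = 4.63

pKa = −log(1.2 × 10^-5) = 4.921
Using pH = pKa + log([base]/[acid]) with [base]/[acid] = 0.031/0.061:
pH = 4.921 + (-0.294) = 4.63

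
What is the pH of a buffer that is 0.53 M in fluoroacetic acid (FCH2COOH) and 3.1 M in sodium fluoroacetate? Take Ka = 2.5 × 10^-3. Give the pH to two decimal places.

pH = 3.37

pKa = −log(2.5 × 10^-3) = 2.602
Henderson–Hasselbalch: pH = pKa + log([FCH2COO-]/[FCH2COOH]) = 2.602 + log(3.1/0.53)
pH = 2.602 + (+0.767) = 3.37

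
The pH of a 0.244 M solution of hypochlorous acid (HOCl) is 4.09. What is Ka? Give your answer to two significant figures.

[H+] = 10^(-4.09) = 8.13 × 10^-5 M
At equilibrium [HA] = 0.244 − 8.13 × 10^-5 = 2.44 × 10^-1 M
Ka = [H+][A-]/[HA] = (8.13 × 10^-5)² / 2.44 × 10^-1 = 2.7 × 10^-8

Ka = 2.7 × 10^-8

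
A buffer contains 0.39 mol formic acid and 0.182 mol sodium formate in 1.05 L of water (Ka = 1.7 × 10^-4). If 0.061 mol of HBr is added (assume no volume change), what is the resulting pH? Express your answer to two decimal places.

pH = 3.20

Added H+ converts HCOO- to HCOOH: HCOOH → 0.451 mol, HCOO- → 0.121 mol.
pKa = −log(1.7 × 10^-4) = 3.770
Henderson–Hasselbalch with mole ratio 0.121/0.451: pH = 3.770 + (-0.571)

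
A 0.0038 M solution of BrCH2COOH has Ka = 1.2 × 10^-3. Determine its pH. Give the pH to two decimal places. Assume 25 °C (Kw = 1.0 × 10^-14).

BrCH2COOH ⇌ BrCH2COO- + H+
Ka = [H+]²/(0.0038 − [H+]) = 1.2 × 10^-3
Here C₀/Ka ≈ 3.17, so the small-[H+] approximation fails. Use the quadratic:
[H+] = (−Ka + √(Ka² + 4·Ka·C₀))/2 = 1.62 × 10^-3 M
pH = −log(1.62 × 10^-3) = 2.79

pH = 2.79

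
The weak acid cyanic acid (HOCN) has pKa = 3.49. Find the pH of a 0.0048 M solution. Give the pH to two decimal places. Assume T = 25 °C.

HOCN ⇌ OCN- + H+
Ka = 10^(−3.49) = 3.24 × 10^-4
Ka = [H+]²/(0.0048 − [H+]) = 3.24 × 10^-4
[H+] is not negligible relative to C₀; solve [H+]² + 0.000324·[H+] − 1.56e-06 = 0.
[H+] = [−0.000324 + √(0.000324² + 6.22e-06)]/2 = 1.10 × 10^-3 M
pH = −log[H+] = −log(1.10 × 10^-3) = 2.96

pH = 2.96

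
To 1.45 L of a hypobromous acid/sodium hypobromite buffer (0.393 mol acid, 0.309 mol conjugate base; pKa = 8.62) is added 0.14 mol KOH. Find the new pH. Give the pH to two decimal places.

pH = 8.87

OH- converts HOBr to OBr-: HOBr → 0.253 mol, OBr- → 0.449 mol.
Henderson–Hasselbalch with mole ratio 0.449/0.253: pH = 8.62 + (+0.249)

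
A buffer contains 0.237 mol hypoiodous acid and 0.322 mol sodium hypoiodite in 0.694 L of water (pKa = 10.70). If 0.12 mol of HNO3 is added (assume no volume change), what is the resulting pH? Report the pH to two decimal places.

After neutralization: n(HOI) = 0.357 mol, n(OI-) = 0.202 mol.
pH = pKa + log(n_OI-/n_HOI) = 10.70 + log(0.202/0.357) = 10.70 + (-0.247)

pH = 10.45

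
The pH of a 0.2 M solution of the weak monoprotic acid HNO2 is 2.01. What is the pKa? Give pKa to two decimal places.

pKa = 3.30

[H+] = 10^(-2.01) = 9.77 × 10^-3 M
At equilibrium [HA] = 0.2 − 9.77 × 10^-3 = 1.90 × 10^-1 M
Ka = [H+][A-]/[HA] = (9.77 × 10^-3)² / 1.90 × 10^-1 = 5.02 × 10^-4
pKa = -log(5.02 × 10^-4) = 3.30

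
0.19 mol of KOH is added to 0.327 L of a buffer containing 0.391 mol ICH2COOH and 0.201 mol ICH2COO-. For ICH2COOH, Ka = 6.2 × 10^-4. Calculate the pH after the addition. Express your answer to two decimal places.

After neutralization: n(ICH2COOH) = 0.201 mol, n(ICH2COO-) = 0.391 mol.
pKa = −log(6.2 × 10^-4) = 3.208
Henderson–Hasselbalch with mole ratio 0.391/0.201: pH = 3.208 + (+0.289)

pH = 3.50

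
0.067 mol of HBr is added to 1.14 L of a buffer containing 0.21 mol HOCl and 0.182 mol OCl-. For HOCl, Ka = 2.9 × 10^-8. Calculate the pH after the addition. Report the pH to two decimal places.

pH = 7.16

Added H+ converts OCl- to HOCl: HOCl → 0.277 mol, OCl- → 0.115 mol.
pKa = −log(2.9 × 10^-8) = 7.538
pH = pKa + log([A⁻]/[HA]) = 7.538 + log(0.115/0.277) = 7.538 -0.382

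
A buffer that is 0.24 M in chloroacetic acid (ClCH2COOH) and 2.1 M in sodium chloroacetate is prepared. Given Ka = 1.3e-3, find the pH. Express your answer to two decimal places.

pH = 3.83

pKa = −log(1.3 × 10^-3) = 2.886
Henderson–Hasselbalch: pH = pKa + log([ClCH2COO-]/[ClCH2COOH]) = 2.886 + log(2.1/0.24)
pH = 2.886 + (+0.942) = 3.83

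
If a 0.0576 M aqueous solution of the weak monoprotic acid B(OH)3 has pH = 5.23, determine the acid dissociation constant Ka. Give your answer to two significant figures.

Ka = 6.0 × 10^-10

[H+] = 10^(-5.23) = 5.89 × 10^-6 M
At equilibrium [HA] = 0.0576 − 5.89 × 10^-6 = 5.76 × 10^-2 M
Ka = [H+][A-]/[HA] = (5.89 × 10^-6)² / 5.76 × 10^-2 = 6.0 × 10^-10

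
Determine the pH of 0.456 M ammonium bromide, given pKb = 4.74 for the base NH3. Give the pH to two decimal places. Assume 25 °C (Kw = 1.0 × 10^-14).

pH = 4.80

NH4+ is the conjugate acid of the weak base NH3.
Kb = 10^(−4.74) = 1.82 × 10^-5
Ka = Kw/Kb = 1.0×10^-14 / 1.82 × 10^-5 = 5.49 × 10^-10
Let x = [H+] at equilibrium. Ka = x²/(0.456 − x).
Neglecting x in the denominator: x = √(5.49 × 10^-10 × 0.456) = 1.58 × 10^-5 M
(x/C₀ = 0.0035% < 5%, so the approximation holds.)
pH = −log(1.58 × 10^-5) = 4.80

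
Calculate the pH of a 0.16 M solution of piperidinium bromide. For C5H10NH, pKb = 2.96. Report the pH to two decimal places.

C5H10NH2+ is the conjugate acid of the weak base C5H10NH.
Kb = 10^(−2.96) = 1.10 × 10^-3
Ka = Kw/Kb = 1.0×10^-14 / 1.10 × 10^-3 = 9.09 × 10^-12
From the ICE table, Ka = x²/(0.16 − x) = 9.09 × 10^-12.
Assume x ≪ 0.16: x ≈ √(9.09 × 10^-12 × 0.16) = 1.21 × 10^-6 M
(x/C₀ = 0.00075% < 5%, so the approximation holds.)
pH = −log(1.21 × 10^-6) = 5.92

pH = 5.92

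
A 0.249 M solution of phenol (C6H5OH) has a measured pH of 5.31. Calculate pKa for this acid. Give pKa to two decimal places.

[H+] = 10^(-5.31) = 4.90 × 10^-6 M
At equilibrium [HA] = 0.249 − 4.90 × 10^-6 = 2.49 × 10^-1 M
Ka = [H+][A-]/[HA] = (4.90 × 10^-6)² / 2.49 × 10^-1 = 9.64 × 10^-11
pKa = -log(9.64 × 10^-11) = 10.02

pKa = 10.02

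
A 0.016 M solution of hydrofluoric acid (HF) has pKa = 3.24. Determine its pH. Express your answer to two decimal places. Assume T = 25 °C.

HF ⇌ F- + H+
Ka = 10^(−3.24) = 5.75 × 10^-4
Ka = x²/(0.016 − x) = 5.75 × 10^-4
x is not negligible relative to C₀; solve x² + 0.000575·x − 9.2e-06 = 0.
x = (−Ka + √(Ka² + 4·Ka·C₀))/2 = 2.76 × 10^-3 M
pH = −log[H+] = −log(2.76 × 10^-3) = 2.56

pH = 2.56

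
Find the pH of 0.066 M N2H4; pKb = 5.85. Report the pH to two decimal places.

N2H4 + H2O ⇌ N2H5+ + OH-
Kb = 10^(−5.85) = 1.41 × 10^-6
Let x = [OH-] at equilibrium. Kb = x²/(0.066 − x).
Assume x ≪ 0.066: x ≈ √(1.41 × 10^-6 × 0.066) = 3.05 × 10^-4 M
pOH = −log(3.05 × 10^-4) = 3.52; pH = 14.00 − 3.52 = 10.48

pH = 10.48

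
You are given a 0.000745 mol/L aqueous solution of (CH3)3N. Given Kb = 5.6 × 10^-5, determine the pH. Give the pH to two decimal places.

(CH3)3N + H2O ⇌ (CH3)3NH+ + OH-
From the ICE table, Kb = [OH-]²/(0.000745 − [OH-]) = 5.6 × 10^-5.
Here C₀/Kb ≈ 13.3, so the small-[OH-] approximation fails. Use the quadratic:
[OH-] = (−Kb + √(Kb² + 4·Kb·C₀))/2 = 1.78 × 10^-4 M
pOH = −log(1.78 × 10^-4) = 3.75; pH = 14.00 − 3.75 = 10.25

pH = 10.25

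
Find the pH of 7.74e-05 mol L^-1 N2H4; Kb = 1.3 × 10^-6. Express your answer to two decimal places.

N2H4 + H2O ⇌ N2H5+ + OH-
From the ICE table, Kb = x²/(7.74e-05 − x) = 1.3 × 10^-6.
The 5% rule fails; solving x² + Kb·x − Kb·C₀ = 0 exactly:
x = (−Kb + √(Kb² + 4·Kb·C₀))/2 = 9.40 × 10^-6 M
pOH = −log(9.40 × 10^-6) = 5.03; pH = 14.00 − 5.03 = 8.97

pH = 8.97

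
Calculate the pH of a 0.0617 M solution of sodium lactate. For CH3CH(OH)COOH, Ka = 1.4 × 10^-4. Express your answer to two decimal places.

pH = 8.32

CH3CH(OH)COO- is the conjugate base of the weak acid CH3CH(OH)COOH.
Kb = Kw/Ka = 1.0×10^-14 / 1.4 × 10^-4 = 7.14 × 10^-11
From the ICE table, Kb = x²/(0.0617 − x) = 7.14 × 10^-11.
Neglecting x in the denominator: x = √(7.14 × 10^-11 × 0.0617) = 2.10 × 10^-6 M
Check: 0.0034% ionized — well under 5%, approximation valid.
pOH = −log(2.10 × 10^-6) = 5.68; pH = 14.00 − 5.68 = 8.32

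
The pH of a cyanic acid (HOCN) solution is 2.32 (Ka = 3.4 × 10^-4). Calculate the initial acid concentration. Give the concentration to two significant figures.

C₀ = 7.2 × 10^-2 M

[H+] = 10^(-2.32) = 4.79 × 10^-3 M = x
Ka = x²/(C₀ − x) ⇒ C₀ = x + x²/Ka
C₀ = 4.79 × 10^-3 + (4.79 × 10^-3)²/(3.4 × 10^-4) = 7.23 × 10^-2 M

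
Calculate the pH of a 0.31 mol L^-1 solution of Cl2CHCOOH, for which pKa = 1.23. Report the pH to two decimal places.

pH = 0.96

Cl2CHCOOH ⇌ Cl2CHCOO- + H+
Ka = 10^(−1.23) = 5.89 × 10^-2
Let x = [H+] at equilibrium. Ka = x²/(0.31 − x).
Here C₀/Ka ≈ 5.26, so the small-x approximation fails. Use the quadratic:
x = [−0.0589 + √(0.0589² + 0.073)]/2 = 1.09 × 10^-1 M
pH = −log(1.09 × 10^-1) = 0.96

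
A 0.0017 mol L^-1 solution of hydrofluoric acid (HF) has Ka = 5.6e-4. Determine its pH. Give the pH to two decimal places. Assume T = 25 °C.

pH = 3.13

HF ⇌ F- + H+
From the ICE table, Ka = x²/(0.0017 − x) = 5.6 × 10^-4.
x is not negligible relative to C₀; solve x² + 0.00056·x − 9.52e-07 = 0.
x = (−Ka + √(Ka² + 4·Ka·C₀))/2 = 7.35 × 10^-4 M
pH = −log(7.35 × 10^-4) = 3.13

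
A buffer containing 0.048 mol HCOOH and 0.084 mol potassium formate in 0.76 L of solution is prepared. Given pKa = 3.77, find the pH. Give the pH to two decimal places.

pH = pKa + log([A⁻]/[HA]) = 3.77 + log(0.084/0.048)
pH = 3.77 + (+0.243) = 4.01

pH = 4.01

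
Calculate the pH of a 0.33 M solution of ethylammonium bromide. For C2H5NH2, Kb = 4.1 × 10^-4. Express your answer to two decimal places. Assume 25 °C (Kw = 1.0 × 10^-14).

pH = 5.55

C2H5NH3+ is the conjugate acid of the weak base C2H5NH2.
Ka = Kw/Kb = 1.0×10^-14 / 4.1 × 10^-4 = 2.44 × 10^-11
Ka = x²/(0.33 − x) = 2.44 × 10^-11
Since Ka ≪ C₀, x ≈ √(Ka·C₀) = 2.84 × 10^-6 M.
(x/C₀ = 0.00086% < 5%, so the approximation holds.)
pH = −log[H+] = −log(2.84 × 10^-6) = 5.55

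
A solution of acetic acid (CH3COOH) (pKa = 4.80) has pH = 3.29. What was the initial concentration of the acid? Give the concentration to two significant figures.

C₀ = 1.7 × 10^-2 M

[H+] = 10^(-3.29) = 5.13 × 10^-4 M = x
Ka = 10^(−4.80) = 1.58 × 10^-5
Ka = x²/(C₀ − x) ⇒ C₀ = x + x²/Ka
C₀ = 5.13 × 10^-4 + (5.13 × 10^-4)²/(1.58 × 10^-5) = 1.72 × 10^-2 M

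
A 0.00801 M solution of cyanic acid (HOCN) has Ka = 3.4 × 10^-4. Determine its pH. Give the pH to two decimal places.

pH = 2.83

HOCN ⇌ OCN- + H+
From the ICE table, Ka = x²/(0.00801 − x) = 3.4 × 10^-4.
Here C₀/Ka ≈ 23.6, so the small-x approximation fails. Use the quadratic:
x = (−Ka + √(Ka² + 4·Ka·C₀))/2 = 1.49 × 10^-3 M
pH = −log(1.49 × 10^-3) = 2.83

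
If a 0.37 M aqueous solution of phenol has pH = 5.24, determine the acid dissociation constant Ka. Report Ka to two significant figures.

Ka = 8.9 × 10^-11

[H+] = 10^(-5.24) = 5.75 × 10^-6 M
At equilibrium [HA] = 0.37 − 5.75 × 10^-6 = 3.70 × 10^-1 M
Ka = [H+][A-]/[HA] = (5.75 × 10^-6)² / 3.70 × 10^-1 = 8.9 × 10^-11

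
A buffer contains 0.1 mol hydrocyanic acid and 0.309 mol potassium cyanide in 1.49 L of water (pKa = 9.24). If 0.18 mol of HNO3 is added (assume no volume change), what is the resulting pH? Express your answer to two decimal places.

After neutralization: n(HCN) = 0.28 mol, n(CN-) = 0.129 mol.
Henderson–Hasselbalch with mole ratio 0.129/0.28: pH = 9.24 + (-0.337)

pH = 8.90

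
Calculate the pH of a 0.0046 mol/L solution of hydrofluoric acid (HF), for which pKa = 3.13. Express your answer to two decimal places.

HF ⇌ F- + H+
Ka = 10^(−3.13) = 7.41 × 10^-4
From the ICE table, Ka = x²/(0.0046 − x) = 7.41 × 10^-4.
x is not negligible relative to C₀; solve x² + 0.000741·x − 3.41e-06 = 0.
x = [−0.000741 + √(0.000741² + 1.36e-05)]/2 = 1.51 × 10^-3 M
pH = −log(1.51 × 10^-3) = 2.82

pH = 2.82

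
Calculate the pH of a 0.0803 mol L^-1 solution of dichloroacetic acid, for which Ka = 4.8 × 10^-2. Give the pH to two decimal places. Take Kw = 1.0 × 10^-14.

pH = 1.37

Cl2CHCOOH ⇌ Cl2CHCOO- + H+
Ka = [H+]²/(0.0803 − [H+]) = 4.8 × 10^-2
Here C₀/Ka ≈ 1.67, so the small-[H+] approximation fails. Use the quadratic:
[H+] = (−Ka + √(Ka² + 4·Ka·C₀))/2 = 4.26 × 10^-2 M
pH = −log[H+] = −log(4.26 × 10^-2) = 1.37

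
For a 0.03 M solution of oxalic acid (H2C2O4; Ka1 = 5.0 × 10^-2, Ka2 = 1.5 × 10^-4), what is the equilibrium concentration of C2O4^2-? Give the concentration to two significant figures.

First ionization gives [H+] ≈ [HC2O4-] = 2.11 × 10^-2 M.
Second step: Ka2 = [H+][C2O4^2-]/[HC2O4-] ≈ [C2O4^2-] (since [H+] ≈ [HC2O4-]).
So [C2O4^2-] ≈ Ka2.

1.5 × 10^-4 M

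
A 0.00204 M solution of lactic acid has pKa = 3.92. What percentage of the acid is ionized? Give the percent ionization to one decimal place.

CH3CH(OH)COOH ⇌ CH3CH(OH)COO- + H+; let x = [H+] at equilibrium.
Ka = 10^(−3.92) = 1.20 × 10^-4
Ka = x²/(C₀ − x); solving the quadratic gives x = 4.38 × 10^-4 M.
Fraction ionized = 4.38 × 10^-4 / 0.00204 = 0.2147 → 21.5%

21.5%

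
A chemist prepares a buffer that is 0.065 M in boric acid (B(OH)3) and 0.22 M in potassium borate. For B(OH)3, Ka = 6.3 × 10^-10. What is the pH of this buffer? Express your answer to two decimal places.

pH = 9.73

pKa = −log(6.3 × 10^-10) = 9.201
Using pH = pKa + log([base]/[acid]) with [base]/[acid] = 0.22/0.065:
pH = 9.201 + (+0.530) = 9.73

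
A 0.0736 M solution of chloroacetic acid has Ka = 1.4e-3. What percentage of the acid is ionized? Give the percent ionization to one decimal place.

12.9%

ClCH2COOH ⇌ ClCH2COO- + H+; let x = [H+] at equilibrium.
Solve x² + 0.0014x − 0.000103 = 0 → x = 9.47 × 10^-3 M
% ionization = x/C₀ × 100% = 9.47 × 10^-3/0.0736 × 100% = 12.9%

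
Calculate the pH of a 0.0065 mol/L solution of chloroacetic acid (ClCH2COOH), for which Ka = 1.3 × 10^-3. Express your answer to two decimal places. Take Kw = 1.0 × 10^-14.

pH = 2.63

ClCH2COOH ⇌ ClCH2COO- + H+
From the ICE table, Ka = x²/(0.0065 − x) = 1.3 × 10^-3.
x is not negligible relative to C₀; solve x² + 0.0013·x − 8.45e-06 = 0.
x = [−0.0013 + √(0.0013² + 3.38e-05)]/2 = 2.33 × 10^-3 M
pH = −log[H+] = −log(2.33 × 10^-3) = 2.63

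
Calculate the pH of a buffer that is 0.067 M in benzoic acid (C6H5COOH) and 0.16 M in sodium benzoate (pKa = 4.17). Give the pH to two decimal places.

pH = pKa + log([A⁻]/[HA]) = 4.17 + log(0.16/0.067)
pH = 4.17 + (+0.378) = 4.55

pH = 4.55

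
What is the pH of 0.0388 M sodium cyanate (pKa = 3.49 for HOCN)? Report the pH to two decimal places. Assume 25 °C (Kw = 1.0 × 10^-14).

OCN- is the conjugate base of the weak acid HOCN.
Ka = 10^(−3.49) = 3.24 × 10^-4
Kb = Kw/Ka = 1.0×10^-14 / 3.24 × 10^-4 = 3.09 × 10^-11
Kb = [OH-]²/(0.0388 − [OH-]) = 3.09 × 10^-11
Assume [OH-] ≪ 0.0388: [OH-] ≈ √(3.09 × 10^-11 × 0.0388) = 1.09 × 10^-6 M
([OH-]/C₀ = 0.0028% < 5%, so the approximation holds.)
pOH = 5.96, so pH = 14.00 − pOH = 8.04

pH = 8.04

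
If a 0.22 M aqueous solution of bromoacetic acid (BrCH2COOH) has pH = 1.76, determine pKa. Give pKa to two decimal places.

[H+] = 10^(-1.76) = 1.74 × 10^-2 M
At equilibrium [HA] = 0.22 − 1.74 × 10^-2 = 2.03 × 10^-1 M
Ka = [H+][A-]/[HA] = (1.74 × 10^-2)² / 2.03 × 10^-1 = 1.49 × 10^-3
pKa = -log(1.49 × 10^-3) = 2.83

pKa = 2.83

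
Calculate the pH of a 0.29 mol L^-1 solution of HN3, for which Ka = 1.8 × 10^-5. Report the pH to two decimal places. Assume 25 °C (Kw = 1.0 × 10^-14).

pH = 2.64

HN3 ⇌ N3- + H+
Let x = [H+] at equilibrium. Ka = x²/(0.29 − x).
Since Ka ≪ C₀, x ≈ √(Ka·C₀) = 2.28 × 10^-3 M.
pH = −log[H+] = −log(2.28 × 10^-3) = 2.64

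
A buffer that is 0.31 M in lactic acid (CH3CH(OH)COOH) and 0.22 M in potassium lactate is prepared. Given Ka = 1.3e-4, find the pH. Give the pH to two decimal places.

pKa = −log(1.3 × 10^-4) = 3.886
Using pH = pKa + log([base]/[acid]) with [base]/[acid] = 0.22/0.31:
pH = 3.886 + (-0.149) = 3.74

pH = 3.74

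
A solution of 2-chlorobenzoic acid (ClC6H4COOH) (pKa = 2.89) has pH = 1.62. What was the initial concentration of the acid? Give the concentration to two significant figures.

C₀ = 4.7 × 10^-1 M

[H+] = 10^(-1.62) = 2.40 × 10^-2 M = x
Ka = 10^(−2.89) = 1.29 × 10^-3
Ka = x²/(C₀ − x) ⇒ C₀ = x + x²/Ka
C₀ = 2.40 × 10^-2 + (2.40 × 10^-2)²/(1.29 × 10^-3) = 4.71 × 10^-1 M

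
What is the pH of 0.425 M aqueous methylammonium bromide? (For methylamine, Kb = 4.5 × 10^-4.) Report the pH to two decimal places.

CH3NH3+ is the conjugate acid of the weak base CH3NH2.
Ka = Kw/Kb = 1.0×10^-14 / 4.5 × 10^-4 = 2.22 × 10^-11
Ka = [H+]²/(0.425 − [H+]) = 2.22 × 10^-11
Neglecting [H+] in the denominator: [H+] = √(2.22 × 10^-11 × 0.425) = 3.07 × 10^-6 M
pH = −log(3.07 × 10^-6) = 5.51

pH = 5.51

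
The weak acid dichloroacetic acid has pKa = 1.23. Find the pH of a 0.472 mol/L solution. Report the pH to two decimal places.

Cl2CHCOOH ⇌ Cl2CHCOO- + H+
Ka = 10^(−1.23) = 5.89 × 10^-2
From the ICE table, Ka = [H+]²/(0.472 − [H+]) = 5.89 × 10^-2.
The 5% rule fails; solving [H+]² + Ka·[H+] − Ka·C₀ = 0 exactly:
[H+] = (−Ka + √(Ka² + 4·Ka·C₀))/2 = 1.40 × 10^-1 M
pH = −log[H+] = −log(1.40 × 10^-1) = 0.85

pH = 0.85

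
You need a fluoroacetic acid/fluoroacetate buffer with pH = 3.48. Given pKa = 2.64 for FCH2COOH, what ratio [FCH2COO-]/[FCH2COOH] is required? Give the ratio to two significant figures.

pH = pKa + log(r) ⇒ log(r) = 3.48 − 2.64 = +0.84
r = [FCH2COO-]/[FCH2COOH] = 10^(+0.84) = 6.92

ratio = 6.9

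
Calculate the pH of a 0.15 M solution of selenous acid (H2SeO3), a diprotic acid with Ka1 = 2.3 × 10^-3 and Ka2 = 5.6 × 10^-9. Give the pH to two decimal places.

Since Ka1 ≫ Ka2, the first ionization dominates [H+].
Ka1 = x²/(0.15 − x) = 2.3 × 10^-3
Solving the quadratic: x = (−Ka1 + √(Ka1² + 4·Ka1·C₀))/2 = 1.75 × 10^-2 M
pH = −log(1.75 × 10^-2) = 1.76

pH = 1.76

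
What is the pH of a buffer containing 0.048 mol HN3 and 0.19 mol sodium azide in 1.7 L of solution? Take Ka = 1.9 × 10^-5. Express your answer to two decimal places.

pKa = −log(1.9 × 10^-5) = 4.721
Henderson–Hasselbalch: pH = pKa + log([N3-]/[HN3]) = 4.721 + log(0.19/0.048)
pH = 4.721 + (+0.598) = 5.32

pH = 5.32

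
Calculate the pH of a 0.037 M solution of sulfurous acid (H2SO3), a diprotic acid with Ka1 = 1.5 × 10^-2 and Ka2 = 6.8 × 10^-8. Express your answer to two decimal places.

pH = 1.76

Ka1 ≫ Ka2, so treat the first dissociation as the only significant source of H+.
Ka1 = x²/(0.037 − x) = 1.5 × 10^-2
Solving the quadratic: x = (−Ka1 + √(Ka1² + 4·Ka1·C₀))/2 = 1.72 × 10^-2 M
pH = −log(1.72 × 10^-2) = 1.76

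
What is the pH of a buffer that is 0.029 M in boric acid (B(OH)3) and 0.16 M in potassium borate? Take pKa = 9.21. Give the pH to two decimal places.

Using pH = pKa + log([base]/[acid]) with [base]/[acid] = 0.16/0.029:
pH = 9.21 + (+0.742) = 9.95

pH = 9.95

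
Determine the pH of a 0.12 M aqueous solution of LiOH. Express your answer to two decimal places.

LiOH is a strong base; [OH-] = 0.12 M.
pOH = -log(0.12) = 0.92
pH = 14.00 - 0.92 = 13.08

pH = 13.08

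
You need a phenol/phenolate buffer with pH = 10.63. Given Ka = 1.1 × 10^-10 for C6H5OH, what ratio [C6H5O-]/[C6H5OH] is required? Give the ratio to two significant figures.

pKa = -log(1.1 × 10^-10) = 9.959
pH = pKa + log(r) ⇒ log(r) = 10.63 − 9.959 = +0.671
r = [C6H5O-]/[C6H5OH] = 10^(+0.671) = 4.69

ratio = 4.7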